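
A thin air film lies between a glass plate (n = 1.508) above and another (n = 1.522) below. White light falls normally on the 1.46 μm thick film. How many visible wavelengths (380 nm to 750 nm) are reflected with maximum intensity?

4

At the upper boundary (n = 1.508 to n = 1.0) the reflected ray undergoes no phase shift.
At the lower boundary (n = 1.0 to n = 1.522) the reflected ray undergoes a half-wave phase shift.
Net: one phase inversion between the two reflected rays.
With one net inversion, constructive interference in reflection requires 2 n t = (m + ½) λ.
λ = 2 n t / (m + ½) = 2920 / (m + ½) nm.
m=3: 834 nm (IR); m=4: 649 nm (visible); m=5: 531 nm (visible); m=6: 449 nm (visible); m=7: 389 nm (visible); m=8: 344 nm (UV).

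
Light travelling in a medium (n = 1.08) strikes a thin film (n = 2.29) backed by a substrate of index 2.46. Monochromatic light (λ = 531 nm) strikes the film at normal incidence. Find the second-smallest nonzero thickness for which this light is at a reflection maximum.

Ray reflecting at the top interface goes from n = 1.08 toward n = 2.29: a half-wave phase shift.
Ray reflecting at the bottom interface goes from n = 2.29 toward n = 2.46: a half-wave phase shift.
Zero or two π shifts → no net half-wave offset.
So the condition for constructive reflection is 2 n t = m λ.
The second-smallest nonzero thickness corresponds to m = 2: t = m λ / (2 n) = 2.00 × 531 / (2 × 2.29) = 232 nm.

232 nm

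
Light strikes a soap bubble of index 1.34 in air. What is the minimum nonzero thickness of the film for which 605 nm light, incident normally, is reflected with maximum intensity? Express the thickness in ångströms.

Top surface (1.0 → 1.34): reflection off a higher-index medium gives a half-wave phase shift.
Ray reflecting at the bottom interface goes from n = 1.34 toward n = 1.0: no phase shift.
Net: one phase inversion between the two reflected rays.
For strong reflection here: 2 n t = (m + ½) λ.
Minimum at m = 0: t = λ / (4 n) = 605 / (4 × 1.34) = 113 nm.

1129 Å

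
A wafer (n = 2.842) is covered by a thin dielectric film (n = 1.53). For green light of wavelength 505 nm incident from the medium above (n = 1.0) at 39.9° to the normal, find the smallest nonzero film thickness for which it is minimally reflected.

Top surface (1.0 → 1.53): reflection off a higher-index medium gives a half-wave phase shift.
Bottom surface (1.53 → 2.842): reflection off a higher-index medium gives a half-wave phase shift.
Zero or two π shifts → no net half-wave offset.
So the condition for destructive reflection is 2 n t cos θ_r = (m + ½) λ.
Snell's law: 1.0 sin 39.9° = 1.53 sin θ_r → sin θ_r = 0.419, cos θ_r = 0.908.
Minimum at m = 0: t = λ / (4 n cos θ_r) = 505 / (4 × 1.53 × 0.908) = 90.9 nm.

90.9 nm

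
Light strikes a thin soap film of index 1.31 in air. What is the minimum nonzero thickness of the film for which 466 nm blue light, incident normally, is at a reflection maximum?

At the upper boundary (n = 1.0 to n = 1.31) the reflected ray undergoes a half-wave phase shift.
Ray reflecting at the bottom interface goes from n = 1.31 toward n = 1.0: no phase shift.
The two reflections differ by half a wavelength.
So the condition for constructive reflection is 2 n t = (m + ½) λ.
Minimum at m = 0: t = λ / (4 n) = 466 / (4 × 1.31) = 88.9 nm.

88.9 nm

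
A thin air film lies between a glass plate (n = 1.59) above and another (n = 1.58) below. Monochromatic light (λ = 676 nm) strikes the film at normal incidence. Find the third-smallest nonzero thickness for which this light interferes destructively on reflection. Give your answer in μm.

1.01 μm

Top surface (1.59 → 1.0): reflection off a lower-index medium gives no phase shift.
At the lower boundary (n = 1.0 to n = 1.58) the reflected ray undergoes a half-wave phase shift.
The two reflections differ by half a wavelength.
So the condition for destructive reflection is 2 n t = m λ.
The third-smallest nonzero thickness corresponds to m = 3: t = m λ / (2 n) = 3.00 × 676 / (2 × 1.0) = 1014 nm.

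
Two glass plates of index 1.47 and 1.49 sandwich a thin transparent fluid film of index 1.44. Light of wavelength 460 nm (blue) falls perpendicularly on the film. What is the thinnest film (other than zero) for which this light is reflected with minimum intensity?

Top surface (1.47 → 1.44): reflection off a lower-index medium gives no phase shift.
Ray reflecting at the bottom interface goes from n = 1.44 toward n = 1.49: a half-wave phase shift.
The two reflections differ by half a wavelength.
For weak reflection here: 2 n t = m λ.
Minimum nonzero at m = 1: t = λ / (2 n) = 460 / (2 × 1.44) = 160 nm.

160 nm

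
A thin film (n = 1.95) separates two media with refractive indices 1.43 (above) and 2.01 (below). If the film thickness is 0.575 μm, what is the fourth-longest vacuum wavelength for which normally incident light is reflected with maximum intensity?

561 nm

Top surface (1.43 → 1.95): reflection off a higher-index medium gives a half-wave phase shift.
Bottom surface (1.95 → 2.01): reflection off a higher-index medium gives a half-wave phase shift.
The two reflections carry the same phase change, so no net offset.
For maximum reflection here: 2 n t = m λ.
λ = 2 n t / m. The fourth-longest wavelength is m = 4: λ = 2 × 1.95 × 575 / 4.00 = 561 nm.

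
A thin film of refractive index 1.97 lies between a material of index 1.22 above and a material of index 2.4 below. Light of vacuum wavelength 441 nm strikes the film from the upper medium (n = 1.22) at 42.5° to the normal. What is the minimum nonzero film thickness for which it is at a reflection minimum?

Ray reflecting at the top interface goes from n = 1.22 toward n = 1.97: a half-wave phase shift.
Bottom surface (1.97 → 2.4): reflection off a higher-index medium gives a half-wave phase shift.
Zero or two π shifts → no net half-wave offset.
So the condition for destructive reflection is 2 n t cos θ_r = (m + ½) λ.
Snell's law: 1.22 sin 42.5° = 1.97 sin θ_r → sin θ_r = 0.418, cos θ_r = 0.908.
Minimum at m = 0: t = λ / (4 n cos θ_r) = 441 / (4 × 1.97 × 0.908) = 61.6 nm.

61.6 nm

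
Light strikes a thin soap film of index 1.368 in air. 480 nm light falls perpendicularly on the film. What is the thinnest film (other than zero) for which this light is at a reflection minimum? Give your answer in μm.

0.175 μm

Ray reflecting at the top interface goes from n = 1.0 toward n = 1.368: a half-wave phase shift.
At the lower boundary (n = 1.368 to n = 1.0) the reflected ray undergoes no phase shift.
Exactly one π shift → a net half-wave offset.
So the condition for destructive reflection is 2 n t = m λ.
Minimum nonzero at m = 1: t = λ / (2 n) = 480 / (2 × 1.368) = 175 nm.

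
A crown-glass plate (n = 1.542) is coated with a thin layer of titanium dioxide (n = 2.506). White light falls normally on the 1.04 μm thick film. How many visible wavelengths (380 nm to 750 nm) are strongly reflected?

Top surface (1.0 → 2.506): reflection off a higher-index medium gives a half-wave phase shift.
At the lower boundary (n = 2.506 to n = 1.542) the reflected ray undergoes no phase shift.
Exactly one π shift → a net half-wave offset.
So the condition for constructive reflection is 2 n t = (m + ½) λ.
λ = 2 n t / (m + ½) = 5212 / (m + ½) nm.
m=6: 802 nm (IR); m=7: 695 nm (visible); m=8: 613 nm (visible); m=9: 549 nm (visible); m=10: 496 nm (visible); m=11: 453 nm (visible); m=12: 417 nm (visible); m=13: 386 nm (visible); m=14: 359 nm (UV).

7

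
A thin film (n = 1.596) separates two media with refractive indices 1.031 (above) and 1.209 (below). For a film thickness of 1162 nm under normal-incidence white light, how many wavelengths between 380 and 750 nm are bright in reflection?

5

At the upper boundary (n = 1.031 to n = 1.596) the reflected ray undergoes a half-wave phase shift.
Bottom surface (1.596 → 1.209): reflection off a lower-index medium gives no phase shift.
Exactly one π shift → a net half-wave offset.
For maximum reflection here: 2 n t = (m + ½) λ.
λ = 2 n t / (m + ½) = 3709 / (m + ½) nm.
m=4: 824 nm (IR); m=5: 674 nm (visible); m=6: 571 nm (visible); m=7: 495 nm (visible); m=8: 436 nm (visible); m=9: 390 nm (visible); m=10: 353 nm (UV).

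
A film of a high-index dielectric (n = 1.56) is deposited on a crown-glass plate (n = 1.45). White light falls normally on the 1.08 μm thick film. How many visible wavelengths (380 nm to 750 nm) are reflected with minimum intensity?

4

At the upper boundary (n = 1.0 to n = 1.56) the reflected ray undergoes a half-wave phase shift.
Bottom surface (1.56 → 1.45): reflection off a lower-index medium gives no phase shift.
The two reflections differ by half a wavelength.
For dark reflection here: 2 n t = m λ.
λ = 2 n t / m = 3370 / m nm.
m=4: 842 nm (IR); m=5: 674 nm (visible); m=6: 562 nm (visible); m=7: 481 nm (visible); m=8: 421 nm (visible); m=9: 374 nm (UV).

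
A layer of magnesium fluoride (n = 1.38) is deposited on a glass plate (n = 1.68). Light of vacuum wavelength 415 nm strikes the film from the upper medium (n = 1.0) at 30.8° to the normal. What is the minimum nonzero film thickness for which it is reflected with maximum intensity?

162 nm

Top surface (1.0 → 1.38): reflection off a higher-index medium gives a half-wave phase shift.
Bottom surface (1.38 → 1.68): reflection off a higher-index medium gives a half-wave phase shift.
The two reflections carry the same phase change, so no net offset.
With no net inversion, constructive interference in reflection requires 2 n t cos θ_r = m λ.
Snell's law: 1.0 sin 30.8° = 1.38 sin θ_r → sin θ_r = 0.371, cos θ_r = 0.929.
Minimum nonzero at m = 1: t = λ / (2 n cos θ_r) = 415 / (2 × 1.38 × 0.929) = 162 nm.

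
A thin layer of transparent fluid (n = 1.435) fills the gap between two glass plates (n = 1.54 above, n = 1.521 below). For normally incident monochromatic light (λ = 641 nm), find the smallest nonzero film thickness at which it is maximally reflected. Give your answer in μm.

At the upper boundary (n = 1.54 to n = 1.435) the reflected ray undergoes no phase shift.
Bottom surface (1.435 → 1.521): reflection off a higher-index medium gives a half-wave phase shift.
Exactly one π shift → a net half-wave offset.
For bright reflection here: 2 n t = (m + ½) λ.
Minimum at m = 0: t = λ / (4 n) = 641 / (4 × 1.435) = 112 nm.

0.112 μm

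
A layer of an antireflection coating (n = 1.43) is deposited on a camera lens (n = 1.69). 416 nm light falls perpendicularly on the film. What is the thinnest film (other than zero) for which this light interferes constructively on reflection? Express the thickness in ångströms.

At the upper boundary (n = 1.0 to n = 1.43) the reflected ray undergoes a half-wave phase shift.
At the lower boundary (n = 1.43 to n = 1.69) the reflected ray undergoes a half-wave phase shift.
Zero or two π shifts → no net half-wave offset.
For strong reflection here: 2 n t = m λ.
Minimum nonzero at m = 1: t = λ / (2 n) = 416 / (2 × 1.43) = 145 nm.

1455 Å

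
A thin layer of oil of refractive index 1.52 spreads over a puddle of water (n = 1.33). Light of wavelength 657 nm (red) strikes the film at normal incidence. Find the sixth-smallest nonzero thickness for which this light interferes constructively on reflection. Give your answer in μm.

1.19 μm

At the upper boundary (n = 1.0 to n = 1.52) the reflected ray undergoes a half-wave phase shift.
Bottom surface (1.52 → 1.33): reflection off a lower-index medium gives no phase shift.
Exactly one π shift → a net half-wave offset.
With one net inversion, constructive interference in reflection requires 2 n t = (m + ½) λ.
The sixth-smallest nonzero thickness corresponds to m = 5: t = (m + ½) λ / (2 n) = 5.50 × 657 / (2 × 1.52) = 1189 nm.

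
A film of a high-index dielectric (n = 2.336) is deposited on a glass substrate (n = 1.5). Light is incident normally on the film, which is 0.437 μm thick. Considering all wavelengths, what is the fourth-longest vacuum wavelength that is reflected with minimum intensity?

510 nm

Ray reflecting at the top interface goes from n = 1.0 toward n = 2.336: a half-wave phase shift.
At the lower boundary (n = 2.336 to n = 1.5) the reflected ray undergoes no phase shift.
Net: one phase inversion between the two reflected rays.
So the condition for destructive reflection is 2 n t = m λ.
λ = 2 n t / m. The fourth-longest wavelength is m = 4: λ = 2 × 2.336 × 437 / 4.00 = 510 nm.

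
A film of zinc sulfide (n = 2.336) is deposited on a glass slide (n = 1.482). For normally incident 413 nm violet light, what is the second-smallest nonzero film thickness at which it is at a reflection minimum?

Top surface (1.0 → 2.336): reflection off a higher-index medium gives a half-wave phase shift.
Bottom surface (2.336 → 1.482): reflection off a lower-index medium gives no phase shift.
Exactly one π shift → a net half-wave offset.
So the condition for destructive reflection is 2 n t = m λ.
The second-smallest nonzero thickness corresponds to m = 2: t = m λ / (2 n) = 2.00 × 413 / (2 × 2.336) = 177 nm.

177 nm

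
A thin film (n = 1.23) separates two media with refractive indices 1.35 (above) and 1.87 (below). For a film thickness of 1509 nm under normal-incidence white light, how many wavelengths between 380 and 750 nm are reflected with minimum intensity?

At the upper boundary (n = 1.35 to n = 1.23) the reflected ray undergoes no phase shift.
At the lower boundary (n = 1.23 to n = 1.87) the reflected ray undergoes a half-wave phase shift.
Net: one phase inversion between the two reflected rays.
So the condition for destructive reflection is 2 n t = m λ.
λ = 2 n t / m = 3712 / m nm.
m=4: 928 nm (IR); m=5: 742 nm (visible); m=6: 619 nm (visible); m=7: 530 nm (visible); m=8: 464 nm (visible); m=9: 412 nm (visible); m=10: 371 nm (UV).

5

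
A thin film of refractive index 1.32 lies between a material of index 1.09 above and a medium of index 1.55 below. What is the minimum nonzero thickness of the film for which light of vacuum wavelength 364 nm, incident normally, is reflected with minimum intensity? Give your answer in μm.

At the upper boundary (n = 1.09 to n = 1.32) the reflected ray undergoes a half-wave phase shift.
Ray reflecting at the bottom interface goes from n = 1.32 toward n = 1.55: a half-wave phase shift.
The two reflections carry the same phase change, so no net offset.
For dark reflection here: 2 n t = (m + ½) λ.
Minimum at m = 0: t = λ / (4 n) = 364 / (4 × 1.32) = 68.9 nm.

0.0689 μm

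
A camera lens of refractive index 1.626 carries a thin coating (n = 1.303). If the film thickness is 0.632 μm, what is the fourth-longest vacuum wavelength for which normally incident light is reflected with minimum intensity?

Top surface (1.0 → 1.303): reflection off a higher-index medium gives a half-wave phase shift.
Ray reflecting at the bottom interface goes from n = 1.303 toward n = 1.626: a half-wave phase shift.
Net: no relative phase inversion (both shifts match).
With no net inversion, destructive interference in reflection requires 2 n t = (m + ½) λ.
λ = 2 n t / (m + ½). The fourth-longest wavelength is m = 3: λ = 2 × 1.303 × 632 / 3.50 = 471 nm.

471 nm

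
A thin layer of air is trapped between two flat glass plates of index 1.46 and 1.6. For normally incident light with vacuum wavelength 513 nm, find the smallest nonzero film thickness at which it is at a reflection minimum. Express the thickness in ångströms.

Top surface (1.46 → 1.0): reflection off a lower-index medium gives no phase shift.
Ray reflecting at the bottom interface goes from n = 1.0 toward n = 1.6: a half-wave phase shift.
The two reflections differ by half a wavelength.
With one net inversion, destructive interference in reflection requires 2 n t = m λ.
Minimum nonzero at m = 1: t = λ / (2 n) = 513 / (2 × 1.0) = 257 nm.

2565 Å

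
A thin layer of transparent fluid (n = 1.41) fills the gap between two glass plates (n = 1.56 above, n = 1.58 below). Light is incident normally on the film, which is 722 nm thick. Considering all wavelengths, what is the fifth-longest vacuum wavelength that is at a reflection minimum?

At the upper boundary (n = 1.56 to n = 1.41) the reflected ray undergoes no phase shift.
Bottom surface (1.41 → 1.58): reflection off a higher-index medium gives a half-wave phase shift.
Exactly one π shift → a net half-wave offset.
For dark reflection here: 2 n t = m λ.
λ = 2 n t / m. The fifth-longest wavelength is m = 5: λ = 2 × 1.41 × 722 / 5.00 = 407 nm.

407 nm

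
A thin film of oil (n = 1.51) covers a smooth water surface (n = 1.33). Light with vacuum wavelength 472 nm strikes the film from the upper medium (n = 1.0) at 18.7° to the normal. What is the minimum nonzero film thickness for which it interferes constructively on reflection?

Top surface (1.0 → 1.51): reflection off a higher-index medium gives a half-wave phase shift.
Bottom surface (1.51 → 1.33): reflection off a lower-index medium gives no phase shift.
The two reflections differ by half a wavelength.
For strong reflection here: 2 n t cos θ_r = (m + ½) λ.
Snell's law: 1.0 sin 18.7° = 1.51 sin θ_r → sin θ_r = 0.212, cos θ_r = 0.977.
Minimum at m = 0: t = λ / (4 n cos θ_r) = 472 / (4 × 1.51 × 0.977) = 80.0 nm.

80.0 nm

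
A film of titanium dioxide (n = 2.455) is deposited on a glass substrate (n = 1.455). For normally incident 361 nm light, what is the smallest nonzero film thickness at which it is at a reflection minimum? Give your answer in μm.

Ray reflecting at the top interface goes from n = 1.0 toward n = 2.455: a half-wave phase shift.
Ray reflecting at the bottom interface goes from n = 2.455 toward n = 1.455: no phase shift.
Net: one phase inversion between the two reflected rays.
So the condition for destructive reflection is 2 n t = m λ.
The smallest nonzero thickness corresponds to m = 1: t = m λ / (2 n) = 1.00 × 361 / (2 × 2.455) = 73.5 nm.

0.0735 μm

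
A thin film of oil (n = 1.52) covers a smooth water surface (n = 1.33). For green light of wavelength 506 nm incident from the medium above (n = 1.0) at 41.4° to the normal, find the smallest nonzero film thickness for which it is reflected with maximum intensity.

92.4 nm

Top surface (1.0 → 1.52): reflection off a higher-index medium gives a half-wave phase shift.
Bottom surface (1.52 → 1.33): reflection off a lower-index medium gives no phase shift.
The two reflections differ by half a wavelength.
With one net inversion, constructive interference in reflection requires 2 n t cos θ_r = (m + ½) λ.
Snell's law: 1.0 sin 41.4° = 1.52 sin θ_r → sin θ_r = 0.435, cos θ_r = 0.900.
Minimum at m = 0: t = λ / (4 n cos θ_r) = 506 / (4 × 1.52 × 0.900) = 92.4 nm.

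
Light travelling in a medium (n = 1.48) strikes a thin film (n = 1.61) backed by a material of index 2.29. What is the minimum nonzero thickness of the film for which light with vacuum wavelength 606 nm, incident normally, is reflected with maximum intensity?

188 nm

Ray reflecting at the top interface goes from n = 1.48 toward n = 1.61: a half-wave phase shift.
Bottom surface (1.61 → 2.29): reflection off a higher-index medium gives a half-wave phase shift.
Net: no relative phase inversion (both shifts match).
With no net inversion, constructive interference in reflection requires 2 n t = m λ.
Minimum nonzero at m = 1: t = λ / (2 n) = 606 / (2 × 1.61) = 188 nm.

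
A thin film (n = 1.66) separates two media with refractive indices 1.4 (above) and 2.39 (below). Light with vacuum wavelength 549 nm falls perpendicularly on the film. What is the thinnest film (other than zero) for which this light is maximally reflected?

Top surface (1.4 → 1.66): reflection off a higher-index medium gives a half-wave phase shift.
Ray reflecting at the bottom interface goes from n = 1.66 toward n = 2.39: a half-wave phase shift.
Net: no relative phase inversion (both shifts match).
For maximum reflection here: 2 n t = m λ.
Minimum nonzero at m = 1: t = λ / (2 n) = 549 / (2 × 1.66) = 165 nm.

165 nm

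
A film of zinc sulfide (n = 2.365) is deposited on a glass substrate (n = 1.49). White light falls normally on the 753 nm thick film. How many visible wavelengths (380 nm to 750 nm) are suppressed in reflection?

At the upper boundary (n = 1.0 to n = 2.365) the reflected ray undergoes a half-wave phase shift.
At the lower boundary (n = 2.365 to n = 1.49) the reflected ray undergoes no phase shift.
The two reflections differ by half a wavelength.
With one net inversion, destructive interference in reflection requires 2 n t = m λ.
λ = 2 n t / m = 3562 / m nm.
m=4: 890 nm (IR); m=5: 712 nm (visible); m=6: 594 nm (visible); m=7: 509 nm (visible); m=8: 445 nm (visible); m=9: 396 nm (visible); m=10: 356 nm (UV).

5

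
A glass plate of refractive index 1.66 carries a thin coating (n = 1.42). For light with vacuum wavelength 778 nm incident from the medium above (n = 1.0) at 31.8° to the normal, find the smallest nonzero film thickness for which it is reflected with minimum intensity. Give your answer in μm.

Top surface (1.0 → 1.42): reflection off a higher-index medium gives a half-wave phase shift.
Bottom surface (1.42 → 1.66): reflection off a higher-index medium gives a half-wave phase shift.
Zero or two π shifts → no net half-wave offset.
So the condition for destructive reflection is 2 n t cos θ_r = (m + ½) λ.
Snell's law: 1.0 sin 31.8° = 1.42 sin θ_r → sin θ_r = 0.371, cos θ_r = 0.929.
Minimum at m = 0: t = λ / (4 n cos θ_r) = 778 / (4 × 1.42 × 0.929) = 148 nm.

0.148 μm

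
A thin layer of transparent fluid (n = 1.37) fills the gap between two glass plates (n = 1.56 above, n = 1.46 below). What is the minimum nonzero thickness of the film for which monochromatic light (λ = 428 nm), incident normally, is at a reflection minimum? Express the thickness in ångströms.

1562 Å

Ray reflecting at the top interface goes from n = 1.56 toward n = 1.37: no phase shift.
Bottom surface (1.37 → 1.46): reflection off a higher-index medium gives a half-wave phase shift.
The two reflections differ by half a wavelength.
With one net inversion, destructive interference in reflection requires 2 n t = m λ.
Minimum nonzero at m = 1: t = λ / (2 n) = 428 / (2 × 1.37) = 156 nm.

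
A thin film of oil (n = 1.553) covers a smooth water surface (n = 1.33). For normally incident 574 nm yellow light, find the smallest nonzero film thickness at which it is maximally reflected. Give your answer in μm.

0.0924 μm

At the upper boundary (n = 1.0 to n = 1.553) the reflected ray undergoes a half-wave phase shift.
At the lower boundary (n = 1.553 to n = 1.33) the reflected ray undergoes no phase shift.
Exactly one π shift → a net half-wave offset.
So the condition for constructive reflection is 2 n t = (m + ½) λ.
Minimum at m = 0: t = λ / (4 n) = 574 / (4 × 1.553) = 92.4 nm.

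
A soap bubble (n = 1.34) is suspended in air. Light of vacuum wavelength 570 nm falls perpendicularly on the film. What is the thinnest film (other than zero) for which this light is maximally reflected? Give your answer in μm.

At the upper boundary (n = 1.0 to n = 1.34) the reflected ray undergoes a half-wave phase shift.
Ray reflecting at the bottom interface goes from n = 1.34 toward n = 1.0: no phase shift.
Exactly one π shift → a net half-wave offset.
With one net inversion, constructive interference in reflection requires 2 n t = (m + ½) λ.
Minimum at m = 0: t = λ / (4 n) = 570 / (4 × 1.34) = 106 nm.

0.106 μm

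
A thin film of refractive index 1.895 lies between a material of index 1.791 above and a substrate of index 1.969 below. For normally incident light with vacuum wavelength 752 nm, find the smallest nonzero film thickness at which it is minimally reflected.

99.2 nm

Ray reflecting at the top interface goes from n = 1.791 toward n = 1.895: a half-wave phase shift.
At the lower boundary (n = 1.895 to n = 1.969) the reflected ray undergoes a half-wave phase shift.
Zero or two π shifts → no net half-wave offset.
With no net inversion, destructive interference in reflection requires 2 n t = (m + ½) λ.
Minimum at m = 0: t = λ / (4 n) = 752 / (4 × 1.895) = 99.2 nm.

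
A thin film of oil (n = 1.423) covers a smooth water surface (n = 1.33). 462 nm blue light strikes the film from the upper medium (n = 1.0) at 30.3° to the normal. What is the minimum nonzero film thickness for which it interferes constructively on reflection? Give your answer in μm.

0.0868 μm

At the upper boundary (n = 1.0 to n = 1.423) the reflected ray undergoes a half-wave phase shift.
Bottom surface (1.423 → 1.33): reflection off a lower-index medium gives no phase shift.
Net: one phase inversion between the two reflected rays.
For strong reflection here: 2 n t cos θ_r = (m + ½) λ.
Snell's law: 1.0 sin 30.3° = 1.423 sin θ_r → sin θ_r = 0.355, cos θ_r = 0.935.
Minimum at m = 0: t = λ / (4 n cos θ_r) = 462 / (4 × 1.423 × 0.935) = 86.8 nm.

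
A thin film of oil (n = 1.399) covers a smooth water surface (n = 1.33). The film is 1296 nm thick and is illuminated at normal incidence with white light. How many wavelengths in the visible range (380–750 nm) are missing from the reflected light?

5

Ray reflecting at the top interface goes from n = 1.0 toward n = 1.399: a half-wave phase shift.
Bottom surface (1.399 → 1.33): reflection off a lower-index medium gives no phase shift.
Exactly one π shift → a net half-wave offset.
With one net inversion, destructive interference in reflection requires 2 n t = m λ.
λ = 2 n t / m = 3626 / m nm.
m=4: 907 nm (IR); m=5: 725 nm (visible); m=6: 604 nm (visible); m=7: 518 nm (visible); m=8: 453 nm (visible); m=9: 403 nm (visible); m=10: 363 nm (UV).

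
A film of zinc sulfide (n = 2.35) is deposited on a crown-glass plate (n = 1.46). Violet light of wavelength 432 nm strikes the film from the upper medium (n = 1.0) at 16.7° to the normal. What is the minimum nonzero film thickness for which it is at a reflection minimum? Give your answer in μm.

Ray reflecting at the top interface goes from n = 1.0 toward n = 2.35: a half-wave phase shift.
At the lower boundary (n = 2.35 to n = 1.46) the reflected ray undergoes no phase shift.
The two reflections differ by half a wavelength.
So the condition for destructive reflection is 2 n t cos θ_r = m λ.
Snell's law: 1.0 sin 16.7° = 2.35 sin θ_r → sin θ_r = 0.122, cos θ_r = 0.992.
Minimum nonzero at m = 1: t = λ / (2 n cos θ_r) = 432 / (2 × 2.35 × 0.992) = 92.6 nm.

0.0926 μm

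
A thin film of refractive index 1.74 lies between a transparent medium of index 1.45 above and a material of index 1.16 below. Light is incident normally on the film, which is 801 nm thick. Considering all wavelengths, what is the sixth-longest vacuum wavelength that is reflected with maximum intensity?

507 nm

At the upper boundary (n = 1.45 to n = 1.74) the reflected ray undergoes a half-wave phase shift.
Ray reflecting at the bottom interface goes from n = 1.74 toward n = 1.16: no phase shift.
Exactly one π shift → a net half-wave offset.
So the condition for constructive reflection is 2 n t = (m + ½) λ.
λ = 2 n t / (m + ½). The sixth-longest wavelength is m = 5: λ = 2 × 1.74 × 801 / 5.50 = 507 nm.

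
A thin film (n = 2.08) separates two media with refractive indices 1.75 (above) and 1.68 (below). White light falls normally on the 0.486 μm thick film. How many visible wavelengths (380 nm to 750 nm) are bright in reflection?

Top surface (1.75 → 2.08): reflection off a higher-index medium gives a half-wave phase shift.
At the lower boundary (n = 2.08 to n = 1.68) the reflected ray undergoes no phase shift.
The two reflections differ by half a wavelength.
With one net inversion, constructive interference in reflection requires 2 n t = (m + ½) λ.
λ = 2 n t / (m + ½) = 2022 / (m + ½) nm.
m=2: 809 nm (IR); m=3: 578 nm (visible); m=4: 449 nm (visible); m=5: 368 nm (UV).

2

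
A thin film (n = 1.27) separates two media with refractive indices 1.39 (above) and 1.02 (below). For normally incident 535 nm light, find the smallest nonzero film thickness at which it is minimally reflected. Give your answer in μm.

0.105 μm

Top surface (1.39 → 1.27): reflection off a lower-index medium gives no phase shift.
Bottom surface (1.27 → 1.02): reflection off a lower-index medium gives no phase shift.
The two reflections carry the same phase change, so no net offset.
With no net inversion, destructive interference in reflection requires 2 n t = (m + ½) λ.
Minimum at m = 0: t = λ / (4 n) = 535 / (4 × 1.27) = 105 nm.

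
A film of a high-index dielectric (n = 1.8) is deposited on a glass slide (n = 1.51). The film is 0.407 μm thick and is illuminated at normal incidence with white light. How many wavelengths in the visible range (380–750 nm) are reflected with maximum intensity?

Ray reflecting at the top interface goes from n = 1.0 toward n = 1.8: a half-wave phase shift.
Ray reflecting at the bottom interface goes from n = 1.8 toward n = 1.51: no phase shift.
Exactly one π shift → a net half-wave offset.
For strong reflection here: 2 n t = (m + ½) λ.
λ = 2 n t / (m + ½) = 1465 / (m + ½) nm.
m=1: 977 nm (IR); m=2: 586 nm (visible); m=3: 419 nm (visible); m=4: 326 nm (UV).

2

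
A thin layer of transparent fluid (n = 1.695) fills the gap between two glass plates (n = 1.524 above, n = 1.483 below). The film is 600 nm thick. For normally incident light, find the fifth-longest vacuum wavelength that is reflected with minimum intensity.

407 nm

Top surface (1.524 → 1.695): reflection off a higher-index medium gives a half-wave phase shift.
Ray reflecting at the bottom interface goes from n = 1.695 toward n = 1.483: no phase shift.
The two reflections differ by half a wavelength.
With one net inversion, destructive interference in reflection requires 2 n t = m λ.
λ = 2 n t / m. The fifth-longest wavelength is m = 5: λ = 2 × 1.695 × 600 / 5.00 = 407 nm.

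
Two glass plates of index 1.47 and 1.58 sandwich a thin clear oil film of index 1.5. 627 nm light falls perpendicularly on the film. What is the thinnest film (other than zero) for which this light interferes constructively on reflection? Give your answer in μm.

0.209 μm

Top surface (1.47 → 1.5): reflection off a higher-index medium gives a half-wave phase shift.
At the lower boundary (n = 1.5 to n = 1.58) the reflected ray undergoes a half-wave phase shift.
Zero or two π shifts → no net half-wave offset.
So the condition for constructive reflection is 2 n t = m λ.
Minimum nonzero at m = 1: t = λ / (2 n) = 627 / (2 × 1.5) = 209 nm.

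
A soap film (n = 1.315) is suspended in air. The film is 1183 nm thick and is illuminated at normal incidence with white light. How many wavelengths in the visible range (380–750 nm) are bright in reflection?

4

Top surface (1.0 → 1.315): reflection off a higher-index medium gives a half-wave phase shift.
At the lower boundary (n = 1.315 to n = 1.0) the reflected ray undergoes no phase shift.
Exactly one π shift → a net half-wave offset.
So the condition for constructive reflection is 2 n t = (m + ½) λ.
λ = 2 n t / (m + ½) = 3111 / (m + ½) nm.
m=3: 889 nm (IR); m=4: 691 nm (visible); m=5: 566 nm (visible); m=6: 479 nm (visible); m=7: 415 nm (visible); m=8: 366 nm (UV).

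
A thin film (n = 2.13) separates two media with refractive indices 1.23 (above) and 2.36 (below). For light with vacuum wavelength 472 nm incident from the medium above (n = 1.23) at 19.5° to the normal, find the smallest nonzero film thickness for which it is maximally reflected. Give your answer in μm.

0.113 μm

Ray reflecting at the top interface goes from n = 1.23 toward n = 2.13: a half-wave phase shift.
Ray reflecting at the bottom interface goes from n = 2.13 toward n = 2.36: a half-wave phase shift.
Net: no relative phase inversion (both shifts match).
So the condition for constructive reflection is 2 n t cos θ_r = m λ.
Snell's law: 1.23 sin 19.5° = 2.13 sin θ_r → sin θ_r = 0.193, cos θ_r = 0.981.
Minimum nonzero at m = 1: t = λ / (2 n cos θ_r) = 472 / (2 × 2.13 × 0.981) = 113 nm.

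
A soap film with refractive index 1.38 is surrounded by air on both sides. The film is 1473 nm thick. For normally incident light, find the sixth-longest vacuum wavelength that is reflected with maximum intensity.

Top surface (1.0 → 1.38): reflection off a higher-index medium gives a half-wave phase shift.
At the lower boundary (n = 1.38 to n = 1.0) the reflected ray undergoes no phase shift.
The two reflections differ by half a wavelength.
For maximum reflection here: 2 n t = (m + ½) λ.
λ = 2 n t / (m + ½). The sixth-longest wavelength is m = 5: λ = 2 × 1.38 × 1473 / 5.50 = 739 nm.

739 nm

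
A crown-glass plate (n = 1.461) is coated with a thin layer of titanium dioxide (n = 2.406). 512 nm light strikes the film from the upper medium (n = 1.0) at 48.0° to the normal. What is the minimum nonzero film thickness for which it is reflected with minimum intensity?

At the upper boundary (n = 1.0 to n = 2.406) the reflected ray undergoes a half-wave phase shift.
At the lower boundary (n = 2.406 to n = 1.461) the reflected ray undergoes no phase shift.
The two reflections differ by half a wavelength.
For minimum reflection here: 2 n t cos θ_r = m λ.
Snell's law: 1.0 sin 48.0° = 2.406 sin θ_r → sin θ_r = 0.309, cos θ_r = 0.951.
Minimum nonzero at m = 1: t = λ / (2 n cos θ_r) = 512 / (2 × 2.406 × 0.951) = 112 nm.

112 nm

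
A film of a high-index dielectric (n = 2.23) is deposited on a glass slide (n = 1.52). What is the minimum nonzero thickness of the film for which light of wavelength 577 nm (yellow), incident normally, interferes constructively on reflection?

Ray reflecting at the top interface goes from n = 1.0 toward n = 2.23: a half-wave phase shift.
Bottom surface (2.23 → 1.52): reflection off a lower-index medium gives no phase shift.
The two reflections differ by half a wavelength.
For bright reflection here: 2 n t = (m + ½) λ.
Minimum at m = 0: t = λ / (4 n) = 577 / (4 × 2.23) = 64.7 nm.

64.7 nm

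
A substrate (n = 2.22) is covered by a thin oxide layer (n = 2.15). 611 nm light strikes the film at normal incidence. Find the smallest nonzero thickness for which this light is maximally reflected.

142 nm

Top surface (1.0 → 2.15): reflection off a higher-index medium gives a half-wave phase shift.
Bottom surface (2.15 → 2.22): reflection off a higher-index medium gives a half-wave phase shift.
Net: no relative phase inversion (both shifts match).
With no net inversion, constructive interference in reflection requires 2 n t = m λ.
The smallest nonzero thickness corresponds to m = 1: t = m λ / (2 n) = 1.00 × 611 / (2 × 2.15) = 142 nm.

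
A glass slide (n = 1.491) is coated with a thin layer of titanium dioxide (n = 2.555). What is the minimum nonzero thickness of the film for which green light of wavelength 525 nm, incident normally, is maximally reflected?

At the upper boundary (n = 1.0 to n = 2.555) the reflected ray undergoes a half-wave phase shift.
At the lower boundary (n = 2.555 to n = 1.491) the reflected ray undergoes no phase shift.
Exactly one π shift → a net half-wave offset.
So the condition for constructive reflection is 2 n t = (m + ½) λ.
Minimum at m = 0: t = λ / (4 n) = 525 / (4 × 2.555) = 51.4 nm.

51.4 nm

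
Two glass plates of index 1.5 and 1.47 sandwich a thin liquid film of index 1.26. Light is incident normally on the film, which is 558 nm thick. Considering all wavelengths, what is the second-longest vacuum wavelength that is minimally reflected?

Top surface (1.5 → 1.26): reflection off a lower-index medium gives no phase shift.
At the lower boundary (n = 1.26 to n = 1.47) the reflected ray undergoes a half-wave phase shift.
The two reflections differ by half a wavelength.
With one net inversion, destructive interference in reflection requires 2 n t = m λ.
λ = 2 n t / m. The second-longest wavelength is m = 2: λ = 2 × 1.26 × 558 / 2.00 = 703 nm.

703 nm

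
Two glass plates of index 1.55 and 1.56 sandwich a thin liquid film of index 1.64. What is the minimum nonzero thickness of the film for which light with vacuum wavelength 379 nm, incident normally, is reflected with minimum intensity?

At the upper boundary (n = 1.55 to n = 1.64) the reflected ray undergoes a half-wave phase shift.
At the lower boundary (n = 1.64 to n = 1.56) the reflected ray undergoes no phase shift.
Net: one phase inversion between the two reflected rays.
For weak reflection here: 2 n t = m λ.
Minimum nonzero at m = 1: t = λ / (2 n) = 379 / (2 × 1.64) = 116 nm.

116 nm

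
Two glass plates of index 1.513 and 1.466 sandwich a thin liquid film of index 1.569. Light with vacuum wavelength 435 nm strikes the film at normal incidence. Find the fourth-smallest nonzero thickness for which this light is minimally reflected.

554 nm

At the upper boundary (n = 1.513 to n = 1.569) the reflected ray undergoes a half-wave phase shift.
At the lower boundary (n = 1.569 to n = 1.466) the reflected ray undergoes no phase shift.
The two reflections differ by half a wavelength.
For dark reflection here: 2 n t = m λ.
The fourth-smallest nonzero thickness corresponds to m = 4: t = m λ / (2 n) = 4.00 × 435 / (2 × 1.569) = 554 nm.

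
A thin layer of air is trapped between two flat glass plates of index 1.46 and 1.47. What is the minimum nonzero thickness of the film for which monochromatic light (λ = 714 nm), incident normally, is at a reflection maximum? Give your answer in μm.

Ray reflecting at the top interface goes from n = 1.46 toward n = 1.0: no phase shift.
At the lower boundary (n = 1.0 to n = 1.47) the reflected ray undergoes a half-wave phase shift.
Net: one phase inversion between the two reflected rays.
So the condition for constructive reflection is 2 n t = (m + ½) λ.
Minimum at m = 0: t = λ / (4 n) = 714 / (4 × 1.0) = 179 nm.

0.179 μm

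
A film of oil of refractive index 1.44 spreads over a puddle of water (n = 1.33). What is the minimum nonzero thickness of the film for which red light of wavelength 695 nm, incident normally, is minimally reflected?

At the upper boundary (n = 1.0 to n = 1.44) the reflected ray undergoes a half-wave phase shift.
Bottom surface (1.44 → 1.33): reflection off a lower-index medium gives no phase shift.
Exactly one π shift → a net half-wave offset.
So the condition for destructive reflection is 2 n t = m λ.
Minimum nonzero at m = 1: t = λ / (2 n) = 695 / (2 × 1.44) = 241 nm.

241 nm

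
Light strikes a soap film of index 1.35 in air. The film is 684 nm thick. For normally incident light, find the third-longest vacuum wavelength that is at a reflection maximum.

739 nm

Ray reflecting at the top interface goes from n = 1.0 toward n = 1.35: a half-wave phase shift.
Ray reflecting at the bottom interface goes from n = 1.35 toward n = 1.0: no phase shift.
The two reflections differ by half a wavelength.
With one net inversion, constructive interference in reflection requires 2 n t = (m + ½) λ.
λ = 2 n t / (m + ½). The third-longest wavelength is m = 2: λ = 2 × 1.35 × 684 / 2.50 = 739 nm.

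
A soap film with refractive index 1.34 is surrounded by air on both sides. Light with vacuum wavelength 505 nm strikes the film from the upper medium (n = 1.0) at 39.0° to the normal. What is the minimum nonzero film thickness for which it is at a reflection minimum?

Top surface (1.0 → 1.34): reflection off a higher-index medium gives a half-wave phase shift.
Ray reflecting at the bottom interface goes from n = 1.34 toward n = 1.0: no phase shift.
Net: one phase inversion between the two reflected rays.
With one net inversion, destructive interference in reflection requires 2 n t cos θ_r = m λ.
Snell's law: 1.0 sin 39.0° = 1.34 sin θ_r → sin θ_r = 0.470, cos θ_r = 0.883.
Minimum nonzero at m = 1: t = λ / (2 n cos θ_r) = 505 / (2 × 1.34 × 0.883) = 213 nm.

213 nm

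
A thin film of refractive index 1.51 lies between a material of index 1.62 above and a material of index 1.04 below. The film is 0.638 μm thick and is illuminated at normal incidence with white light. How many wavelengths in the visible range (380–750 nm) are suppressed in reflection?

At the upper boundary (n = 1.62 to n = 1.51) the reflected ray undergoes no phase shift.
Ray reflecting at the bottom interface goes from n = 1.51 toward n = 1.04: no phase shift.
Net: no relative phase inversion (both shifts match).
With no net inversion, destructive interference in reflection requires 2 n t = (m + ½) λ.
λ = 2 n t / (m + ½) = 1927 / (m + ½) nm.
m=2: 771 nm (IR); m=3: 551 nm (visible); m=4: 428 nm (visible); m=5: 350 nm (UV).

2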